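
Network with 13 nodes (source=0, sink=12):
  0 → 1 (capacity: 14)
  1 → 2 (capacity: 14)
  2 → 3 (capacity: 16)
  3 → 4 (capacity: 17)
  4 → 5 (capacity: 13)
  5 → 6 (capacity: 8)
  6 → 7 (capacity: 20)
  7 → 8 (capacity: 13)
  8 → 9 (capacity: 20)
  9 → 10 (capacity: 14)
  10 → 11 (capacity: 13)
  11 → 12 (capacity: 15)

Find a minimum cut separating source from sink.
Min cut value = 8, edges: (5,6)

Min cut value: 8
Partition: S = [0, 1, 2, 3, 4, 5], T = [6, 7, 8, 9, 10, 11, 12]
Cut edges: (5,6)

By max-flow min-cut theorem, max flow = min cut = 8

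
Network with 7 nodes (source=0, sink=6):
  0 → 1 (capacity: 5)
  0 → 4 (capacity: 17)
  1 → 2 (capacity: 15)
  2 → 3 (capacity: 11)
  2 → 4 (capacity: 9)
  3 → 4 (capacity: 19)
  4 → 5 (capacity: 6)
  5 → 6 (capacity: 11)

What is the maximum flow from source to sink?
Maximum flow = 6

Max flow: 6

Flow assignment:
  0 → 1: 5/5
  0 → 4: 1/17
  1 → 2: 5/15
  2 → 4: 5/9
  4 → 5: 6/6
  5 → 6: 6/11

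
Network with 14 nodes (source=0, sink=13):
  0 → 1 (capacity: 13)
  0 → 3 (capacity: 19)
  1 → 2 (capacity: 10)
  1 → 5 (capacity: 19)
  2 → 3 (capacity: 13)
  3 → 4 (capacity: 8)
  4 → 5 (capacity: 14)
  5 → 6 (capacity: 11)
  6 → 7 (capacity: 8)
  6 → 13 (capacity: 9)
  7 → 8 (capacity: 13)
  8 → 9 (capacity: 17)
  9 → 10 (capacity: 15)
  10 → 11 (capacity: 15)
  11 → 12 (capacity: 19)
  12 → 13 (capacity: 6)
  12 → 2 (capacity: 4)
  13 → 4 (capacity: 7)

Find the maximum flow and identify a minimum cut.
Max flow = 11, Min cut edges: (5,6)

Maximum flow: 11
Minimum cut: (5,6)
Partition: S = [0, 1, 2, 3, 4, 5], T = [6, 7, 8, 9, 10, 11, 12, 13]

Max-flow min-cut theorem verified: both equal 11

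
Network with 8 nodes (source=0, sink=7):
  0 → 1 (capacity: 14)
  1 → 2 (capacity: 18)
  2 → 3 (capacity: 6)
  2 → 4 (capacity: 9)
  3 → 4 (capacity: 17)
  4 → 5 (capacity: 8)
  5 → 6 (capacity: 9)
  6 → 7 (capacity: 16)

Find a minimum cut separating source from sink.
Min cut value = 8, edges: (4,5)

Min cut value: 8
Partition: S = [0, 1, 2, 3, 4], T = [5, 6, 7]
Cut edges: (4,5)

By max-flow min-cut theorem, max flow = min cut = 8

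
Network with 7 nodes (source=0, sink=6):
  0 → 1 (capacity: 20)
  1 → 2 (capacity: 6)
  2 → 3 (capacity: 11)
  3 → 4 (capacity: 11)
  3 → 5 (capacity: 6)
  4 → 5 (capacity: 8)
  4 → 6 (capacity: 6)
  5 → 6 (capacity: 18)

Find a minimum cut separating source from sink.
Min cut value = 6, edges: (1,2)

Min cut value: 6
Partition: S = [0, 1], T = [2, 3, 4, 5, 6]
Cut edges: (1,2)

By max-flow min-cut theorem, max flow = min cut = 6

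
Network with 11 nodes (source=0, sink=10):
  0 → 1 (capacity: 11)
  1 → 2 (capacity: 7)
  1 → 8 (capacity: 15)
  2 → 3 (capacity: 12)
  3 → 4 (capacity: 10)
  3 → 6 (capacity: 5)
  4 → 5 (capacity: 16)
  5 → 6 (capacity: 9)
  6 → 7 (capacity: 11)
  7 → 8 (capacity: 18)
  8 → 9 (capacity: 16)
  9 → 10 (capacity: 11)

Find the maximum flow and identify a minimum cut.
Max flow = 11, Min cut edges: (9,10)

Maximum flow: 11
Minimum cut: (9,10)
Partition: S = [0, 1, 2, 3, 4, 5, 6, 7, 8, 9], T = [10]

Max-flow min-cut theorem verified: both equal 11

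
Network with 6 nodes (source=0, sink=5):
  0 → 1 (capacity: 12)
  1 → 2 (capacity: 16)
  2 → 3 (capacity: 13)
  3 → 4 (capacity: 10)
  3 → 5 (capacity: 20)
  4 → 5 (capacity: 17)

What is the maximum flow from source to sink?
Maximum flow = 12

Max flow: 12

Flow assignment:
  0 → 1: 12/12
  1 → 2: 12/16
  2 → 3: 12/13
  3 → 5: 12/20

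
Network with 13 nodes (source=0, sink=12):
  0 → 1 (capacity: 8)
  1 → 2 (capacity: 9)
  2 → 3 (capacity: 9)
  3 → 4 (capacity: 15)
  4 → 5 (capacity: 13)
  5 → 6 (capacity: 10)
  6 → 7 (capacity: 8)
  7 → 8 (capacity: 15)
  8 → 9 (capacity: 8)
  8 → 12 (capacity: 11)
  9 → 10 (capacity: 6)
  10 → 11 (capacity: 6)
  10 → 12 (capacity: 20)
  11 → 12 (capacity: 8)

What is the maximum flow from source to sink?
Maximum flow = 8

Max flow: 8

Flow assignment:
  0 → 1: 8/8
  1 → 2: 8/9
  2 → 3: 8/9
  3 → 4: 8/15
  4 → 5: 8/13
  5 → 6: 8/10
  6 → 7: 8/8
  7 → 8: 8/15
  8 → 12: 8/11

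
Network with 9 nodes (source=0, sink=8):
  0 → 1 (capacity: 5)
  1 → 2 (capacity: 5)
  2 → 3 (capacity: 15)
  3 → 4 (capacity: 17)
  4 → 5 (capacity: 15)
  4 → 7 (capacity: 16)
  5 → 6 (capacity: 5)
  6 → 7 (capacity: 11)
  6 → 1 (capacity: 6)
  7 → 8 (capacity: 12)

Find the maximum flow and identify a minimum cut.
Max flow = 5, Min cut edges: (1,2)

Maximum flow: 5
Minimum cut: (1,2)
Partition: S = [0, 1], T = [2, 3, 4, 5, 6, 7, 8]

Max-flow min-cut theorem verified: both equal 5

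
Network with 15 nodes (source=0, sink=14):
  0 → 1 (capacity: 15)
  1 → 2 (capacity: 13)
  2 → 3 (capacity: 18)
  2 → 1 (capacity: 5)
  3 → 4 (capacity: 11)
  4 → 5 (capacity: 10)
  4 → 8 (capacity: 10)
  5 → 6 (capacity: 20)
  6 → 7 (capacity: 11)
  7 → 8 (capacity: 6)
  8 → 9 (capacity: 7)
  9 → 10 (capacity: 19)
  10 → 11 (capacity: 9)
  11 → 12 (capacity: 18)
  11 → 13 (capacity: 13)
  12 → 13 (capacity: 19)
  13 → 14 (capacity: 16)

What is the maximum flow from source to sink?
Maximum flow = 7

Max flow: 7

Flow assignment:
  0 → 1: 7/15
  1 → 2: 7/13
  2 → 3: 7/18
  3 → 4: 7/11
  4 → 5: 1/10
  4 → 8: 6/10
  5 → 6: 1/20
  6 → 7: 1/11
  7 → 8: 1/6
  8 → 9: 7/7
  9 → 10: 7/19
  10 → 11: 7/9
  11 → 13: 7/13
  13 → 14: 7/16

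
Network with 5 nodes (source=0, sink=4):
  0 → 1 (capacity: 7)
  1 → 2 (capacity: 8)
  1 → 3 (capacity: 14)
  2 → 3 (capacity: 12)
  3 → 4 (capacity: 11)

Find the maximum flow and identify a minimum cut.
Max flow = 7, Min cut edges: (0,1)

Maximum flow: 7
Minimum cut: (0,1)
Partition: S = [0], T = [1, 2, 3, 4]

Max-flow min-cut theorem verified: both equal 7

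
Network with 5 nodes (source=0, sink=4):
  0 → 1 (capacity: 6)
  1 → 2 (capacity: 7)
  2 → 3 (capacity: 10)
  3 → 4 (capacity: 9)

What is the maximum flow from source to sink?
Maximum flow = 6

Max flow: 6

Flow assignment:
  0 → 1: 6/6
  1 → 2: 6/7
  2 → 3: 6/10
  3 → 4: 6/9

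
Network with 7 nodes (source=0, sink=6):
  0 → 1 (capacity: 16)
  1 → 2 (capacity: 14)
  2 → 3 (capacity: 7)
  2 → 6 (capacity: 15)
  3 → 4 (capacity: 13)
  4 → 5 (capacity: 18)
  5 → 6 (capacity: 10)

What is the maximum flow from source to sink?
Maximum flow = 14

Max flow: 14

Flow assignment:
  0 → 1: 14/16
  1 → 2: 14/14
  2 → 6: 14/15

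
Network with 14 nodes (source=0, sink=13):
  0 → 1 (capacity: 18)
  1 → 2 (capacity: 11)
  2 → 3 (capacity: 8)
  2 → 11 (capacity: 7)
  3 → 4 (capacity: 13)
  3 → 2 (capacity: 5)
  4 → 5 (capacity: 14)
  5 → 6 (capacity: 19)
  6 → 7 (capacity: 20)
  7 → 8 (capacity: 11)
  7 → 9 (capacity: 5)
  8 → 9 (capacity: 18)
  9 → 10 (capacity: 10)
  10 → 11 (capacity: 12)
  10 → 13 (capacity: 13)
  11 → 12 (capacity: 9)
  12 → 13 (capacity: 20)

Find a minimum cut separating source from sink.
Min cut value = 11, edges: (1,2)

Min cut value: 11
Partition: S = [0, 1], T = [2, 3, 4, 5, 6, 7, 8, 9, 10, 11, 12, 13]
Cut edges: (1,2)

By max-flow min-cut theorem, max flow = min cut = 11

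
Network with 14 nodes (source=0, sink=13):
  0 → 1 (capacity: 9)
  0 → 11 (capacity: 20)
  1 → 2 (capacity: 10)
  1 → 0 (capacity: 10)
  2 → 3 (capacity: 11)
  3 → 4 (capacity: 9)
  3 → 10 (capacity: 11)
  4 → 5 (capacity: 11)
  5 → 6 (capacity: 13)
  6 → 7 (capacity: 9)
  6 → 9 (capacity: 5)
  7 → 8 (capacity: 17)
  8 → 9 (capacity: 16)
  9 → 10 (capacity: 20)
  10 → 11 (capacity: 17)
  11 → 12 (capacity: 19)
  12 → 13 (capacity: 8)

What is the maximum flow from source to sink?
Maximum flow = 8

Max flow: 8

Flow assignment:
  0 → 1: 8/9
  1 → 2: 8/10
  2 → 3: 8/11
  3 → 10: 8/11
  10 → 11: 8/17
  11 → 12: 8/19
  12 → 13: 8/8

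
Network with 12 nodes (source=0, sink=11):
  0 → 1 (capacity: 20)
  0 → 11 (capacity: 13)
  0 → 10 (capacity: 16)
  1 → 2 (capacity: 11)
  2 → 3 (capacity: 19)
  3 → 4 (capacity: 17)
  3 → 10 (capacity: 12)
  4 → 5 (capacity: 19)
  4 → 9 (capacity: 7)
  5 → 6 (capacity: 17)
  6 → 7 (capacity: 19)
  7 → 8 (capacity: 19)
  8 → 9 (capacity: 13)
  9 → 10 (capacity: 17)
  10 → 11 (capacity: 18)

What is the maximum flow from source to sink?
Maximum flow = 31

Max flow: 31

Flow assignment:
  0 → 1: 11/20
  0 → 11: 13/13
  0 → 10: 7/16
  1 → 2: 11/11
  2 → 3: 11/19
  3 → 10: 11/12
  10 → 11: 18/18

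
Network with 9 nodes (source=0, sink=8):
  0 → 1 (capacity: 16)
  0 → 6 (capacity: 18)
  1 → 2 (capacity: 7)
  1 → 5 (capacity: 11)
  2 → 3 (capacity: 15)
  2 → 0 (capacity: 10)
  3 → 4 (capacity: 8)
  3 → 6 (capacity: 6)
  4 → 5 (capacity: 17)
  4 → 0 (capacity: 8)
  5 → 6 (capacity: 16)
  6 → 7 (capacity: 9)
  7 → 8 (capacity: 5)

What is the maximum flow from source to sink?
Maximum flow = 5

Max flow: 5

Flow assignment:
  0 → 1: 10/16
  1 → 2: 5/7
  1 → 5: 5/11
  2 → 0: 5/10
  5 → 6: 5/16
  6 → 7: 5/9
  7 → 8: 5/5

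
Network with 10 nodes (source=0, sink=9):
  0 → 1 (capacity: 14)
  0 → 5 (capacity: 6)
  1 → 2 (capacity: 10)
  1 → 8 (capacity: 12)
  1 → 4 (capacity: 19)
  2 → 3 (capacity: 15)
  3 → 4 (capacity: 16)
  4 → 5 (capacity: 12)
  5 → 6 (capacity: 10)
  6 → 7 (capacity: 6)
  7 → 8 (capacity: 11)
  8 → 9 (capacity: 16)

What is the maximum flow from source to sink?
Maximum flow = 16

Max flow: 16

Flow assignment:
  0 → 1: 12/14
  0 → 5: 4/6
  1 → 8: 10/12
  1 → 4: 2/19
  4 → 5: 2/12
  5 → 6: 6/10
  6 → 7: 6/6
  7 → 8: 6/11
  8 → 9: 16/16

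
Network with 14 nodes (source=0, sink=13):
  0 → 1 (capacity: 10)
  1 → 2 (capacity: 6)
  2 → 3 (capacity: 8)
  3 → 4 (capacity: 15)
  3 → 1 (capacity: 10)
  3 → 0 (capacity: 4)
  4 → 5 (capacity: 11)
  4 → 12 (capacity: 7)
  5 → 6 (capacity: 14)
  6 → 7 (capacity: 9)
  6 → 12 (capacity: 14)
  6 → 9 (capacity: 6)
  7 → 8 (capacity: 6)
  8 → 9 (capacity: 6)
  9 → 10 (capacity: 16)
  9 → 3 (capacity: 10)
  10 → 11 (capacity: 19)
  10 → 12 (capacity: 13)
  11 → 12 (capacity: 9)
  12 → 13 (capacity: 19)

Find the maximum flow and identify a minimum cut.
Max flow = 6, Min cut edges: (1,2)

Maximum flow: 6
Minimum cut: (1,2)
Partition: S = [0, 1], T = [2, 3, 4, 5, 6, 7, 8, 9, 10, 11, 12, 13]

Max-flow min-cut theorem verified: both equal 6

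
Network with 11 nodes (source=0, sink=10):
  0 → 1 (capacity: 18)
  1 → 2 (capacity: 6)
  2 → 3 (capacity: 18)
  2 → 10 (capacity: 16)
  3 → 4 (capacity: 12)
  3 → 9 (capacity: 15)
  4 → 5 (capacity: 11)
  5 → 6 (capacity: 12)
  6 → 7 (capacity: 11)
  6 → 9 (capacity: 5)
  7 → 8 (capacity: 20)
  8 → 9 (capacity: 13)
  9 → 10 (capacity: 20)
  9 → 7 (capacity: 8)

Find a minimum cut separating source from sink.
Min cut value = 6, edges: (1,2)

Min cut value: 6
Partition: S = [0, 1], T = [2, 3, 4, 5, 6, 7, 8, 9, 10]
Cut edges: (1,2)

By max-flow min-cut theorem, max flow = min cut = 6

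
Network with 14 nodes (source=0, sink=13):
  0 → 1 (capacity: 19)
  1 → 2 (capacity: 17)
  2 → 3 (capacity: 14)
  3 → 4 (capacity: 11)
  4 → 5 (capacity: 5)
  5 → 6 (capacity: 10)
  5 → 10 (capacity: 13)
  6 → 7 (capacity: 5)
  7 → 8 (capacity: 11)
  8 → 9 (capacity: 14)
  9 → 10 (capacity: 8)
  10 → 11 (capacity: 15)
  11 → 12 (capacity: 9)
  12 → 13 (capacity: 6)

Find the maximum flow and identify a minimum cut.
Max flow = 5, Min cut edges: (4,5)

Maximum flow: 5
Minimum cut: (4,5)
Partition: S = [0, 1, 2, 3, 4], T = [5, 6, 7, 8, 9, 10, 11, 12, 13]

Max-flow min-cut theorem verified: both equal 5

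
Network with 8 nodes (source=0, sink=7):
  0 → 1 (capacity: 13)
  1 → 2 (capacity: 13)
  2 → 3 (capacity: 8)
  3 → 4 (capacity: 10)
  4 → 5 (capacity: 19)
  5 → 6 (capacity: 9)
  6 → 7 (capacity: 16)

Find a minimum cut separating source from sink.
Min cut value = 8, edges: (2,3)

Min cut value: 8
Partition: S = [0, 1, 2], T = [3, 4, 5, 6, 7]
Cut edges: (2,3)

By max-flow min-cut theorem, max flow = min cut = 8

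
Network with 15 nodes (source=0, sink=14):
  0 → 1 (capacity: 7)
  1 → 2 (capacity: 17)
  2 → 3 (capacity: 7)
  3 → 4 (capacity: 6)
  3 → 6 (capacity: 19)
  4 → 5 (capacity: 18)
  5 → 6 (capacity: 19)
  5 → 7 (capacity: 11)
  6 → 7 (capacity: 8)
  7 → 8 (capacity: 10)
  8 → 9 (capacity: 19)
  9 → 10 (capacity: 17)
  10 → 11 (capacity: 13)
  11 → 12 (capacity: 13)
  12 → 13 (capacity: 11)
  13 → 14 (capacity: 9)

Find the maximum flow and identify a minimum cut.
Max flow = 7, Min cut edges: (2,3)

Maximum flow: 7
Minimum cut: (2,3)
Partition: S = [0, 1, 2], T = [3, 4, 5, 6, 7, 8, 9, 10, 11, 12, 13, 14]

Max-flow min-cut theorem verified: both equal 7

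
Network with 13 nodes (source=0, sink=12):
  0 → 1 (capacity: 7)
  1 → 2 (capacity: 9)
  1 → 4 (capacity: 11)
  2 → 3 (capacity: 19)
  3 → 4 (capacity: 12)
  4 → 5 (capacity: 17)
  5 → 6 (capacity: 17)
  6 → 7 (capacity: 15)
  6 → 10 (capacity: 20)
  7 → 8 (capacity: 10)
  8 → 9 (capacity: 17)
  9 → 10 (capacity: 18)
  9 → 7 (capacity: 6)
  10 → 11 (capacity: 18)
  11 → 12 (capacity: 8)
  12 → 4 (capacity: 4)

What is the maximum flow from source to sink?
Maximum flow = 7

Max flow: 7

Flow assignment:
  0 → 1: 7/7
  1 → 4: 7/11
  4 → 5: 7/17
  5 → 6: 7/17
  6 → 10: 7/20
  10 → 11: 7/18
  11 → 12: 7/8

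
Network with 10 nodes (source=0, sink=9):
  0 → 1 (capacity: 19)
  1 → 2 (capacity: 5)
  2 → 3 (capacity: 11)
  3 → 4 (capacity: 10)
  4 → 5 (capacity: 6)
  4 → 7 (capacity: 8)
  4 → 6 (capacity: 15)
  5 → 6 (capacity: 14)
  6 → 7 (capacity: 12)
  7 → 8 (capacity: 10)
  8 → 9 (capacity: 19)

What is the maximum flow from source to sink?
Maximum flow = 5

Max flow: 5

Flow assignment:
  0 → 1: 5/19
  1 → 2: 5/5
  2 → 3: 5/11
  3 → 4: 5/10
  4 → 7: 5/8
  7 → 8: 5/10
  8 → 9: 5/19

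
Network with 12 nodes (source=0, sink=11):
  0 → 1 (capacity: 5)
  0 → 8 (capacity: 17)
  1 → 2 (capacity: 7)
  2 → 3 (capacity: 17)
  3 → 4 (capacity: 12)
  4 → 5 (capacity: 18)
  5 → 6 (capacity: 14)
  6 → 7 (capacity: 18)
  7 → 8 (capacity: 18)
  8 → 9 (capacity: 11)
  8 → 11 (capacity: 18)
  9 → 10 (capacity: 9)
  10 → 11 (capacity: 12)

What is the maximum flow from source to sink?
Maximum flow = 22

Max flow: 22

Flow assignment:
  0 → 1: 5/5
  0 → 8: 17/17
  1 → 2: 5/7
  2 → 3: 5/17
  3 → 4: 5/12
  4 → 5: 5/18
  5 → 6: 5/14
  6 → 7: 5/18
  7 → 8: 5/18
  8 → 9: 4/11
  8 → 11: 18/18
  9 → 10: 4/9
  10 → 11: 4/12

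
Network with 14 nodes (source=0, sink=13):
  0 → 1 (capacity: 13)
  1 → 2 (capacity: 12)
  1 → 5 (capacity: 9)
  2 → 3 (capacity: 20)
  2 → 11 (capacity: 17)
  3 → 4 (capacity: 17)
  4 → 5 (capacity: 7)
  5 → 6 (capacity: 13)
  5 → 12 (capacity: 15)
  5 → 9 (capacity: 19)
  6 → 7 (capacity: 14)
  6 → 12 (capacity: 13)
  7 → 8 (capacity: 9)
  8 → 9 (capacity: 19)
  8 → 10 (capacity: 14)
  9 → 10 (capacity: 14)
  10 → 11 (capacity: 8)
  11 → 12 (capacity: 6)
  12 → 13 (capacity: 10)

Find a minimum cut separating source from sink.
Min cut value = 10, edges: (12,13)

Min cut value: 10
Partition: S = [0, 1, 2, 3, 4, 5, 6, 7, 8, 9, 10, 11, 12], T = [13]
Cut edges: (12,13)

By max-flow min-cut theorem, max flow = min cut = 10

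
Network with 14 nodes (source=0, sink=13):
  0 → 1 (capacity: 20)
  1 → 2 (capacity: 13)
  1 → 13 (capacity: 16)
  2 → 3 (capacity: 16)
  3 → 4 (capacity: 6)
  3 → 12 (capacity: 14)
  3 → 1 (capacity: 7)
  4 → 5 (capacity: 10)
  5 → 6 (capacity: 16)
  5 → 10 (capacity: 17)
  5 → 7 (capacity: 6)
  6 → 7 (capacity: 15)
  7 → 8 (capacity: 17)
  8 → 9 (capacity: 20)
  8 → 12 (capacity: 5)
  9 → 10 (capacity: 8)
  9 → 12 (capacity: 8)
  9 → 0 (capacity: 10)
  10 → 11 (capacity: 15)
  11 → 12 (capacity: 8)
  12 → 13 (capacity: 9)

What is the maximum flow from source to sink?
Maximum flow = 20

Max flow: 20

Flow assignment:
  0 → 1: 20/20
  1 → 2: 4/13
  1 → 13: 16/16
  2 → 3: 4/16
  3 → 12: 4/14
  12 → 13: 4/9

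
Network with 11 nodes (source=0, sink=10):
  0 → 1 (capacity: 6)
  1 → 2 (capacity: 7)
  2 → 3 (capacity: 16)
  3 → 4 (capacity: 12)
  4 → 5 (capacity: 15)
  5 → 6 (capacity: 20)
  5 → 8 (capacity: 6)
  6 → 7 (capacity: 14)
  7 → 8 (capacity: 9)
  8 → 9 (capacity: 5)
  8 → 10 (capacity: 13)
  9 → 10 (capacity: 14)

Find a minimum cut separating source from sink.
Min cut value = 6, edges: (0,1)

Min cut value: 6
Partition: S = [0], T = [1, 2, 3, 4, 5, 6, 7, 8, 9, 10]
Cut edges: (0,1)

By max-flow min-cut theorem, max flow = min cut = 6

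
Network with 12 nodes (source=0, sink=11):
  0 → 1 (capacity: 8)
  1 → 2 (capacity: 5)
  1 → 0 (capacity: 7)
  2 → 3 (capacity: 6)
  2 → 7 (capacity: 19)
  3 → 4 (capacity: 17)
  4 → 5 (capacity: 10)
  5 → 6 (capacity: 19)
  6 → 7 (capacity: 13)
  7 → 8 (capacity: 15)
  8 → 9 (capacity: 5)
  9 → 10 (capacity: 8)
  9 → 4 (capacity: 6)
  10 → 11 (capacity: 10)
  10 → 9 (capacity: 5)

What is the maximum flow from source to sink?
Maximum flow = 5

Max flow: 5

Flow assignment:
  0 → 1: 5/8
  1 → 2: 5/5
  2 → 7: 5/19
  7 → 8: 5/15
  8 → 9: 5/5
  9 → 10: 5/8
  10 → 11: 5/10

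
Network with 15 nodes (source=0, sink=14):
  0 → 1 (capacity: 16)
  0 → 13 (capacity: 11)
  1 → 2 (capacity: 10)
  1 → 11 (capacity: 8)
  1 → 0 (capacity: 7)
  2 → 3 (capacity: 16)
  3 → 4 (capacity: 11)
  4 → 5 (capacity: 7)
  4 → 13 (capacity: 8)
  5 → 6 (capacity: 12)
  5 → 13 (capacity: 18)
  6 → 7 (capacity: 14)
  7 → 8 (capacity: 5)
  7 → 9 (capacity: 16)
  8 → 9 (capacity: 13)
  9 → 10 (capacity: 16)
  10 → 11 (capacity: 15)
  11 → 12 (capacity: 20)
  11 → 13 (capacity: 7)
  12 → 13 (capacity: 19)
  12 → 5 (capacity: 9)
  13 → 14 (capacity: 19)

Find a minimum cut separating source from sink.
Min cut value = 19, edges: (13,14)

Min cut value: 19
Partition: S = [0, 1, 2, 3, 4, 5, 6, 7, 8, 9, 10, 11, 12, 13], T = [14]
Cut edges: (13,14)

By max-flow min-cut theorem, max flow = min cut = 19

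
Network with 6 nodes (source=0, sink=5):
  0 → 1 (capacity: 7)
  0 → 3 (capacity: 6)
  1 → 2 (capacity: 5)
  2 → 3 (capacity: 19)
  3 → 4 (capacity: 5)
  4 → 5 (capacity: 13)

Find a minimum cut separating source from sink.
Min cut value = 5, edges: (3,4)

Min cut value: 5
Partition: S = [0, 1, 2, 3], T = [4, 5]
Cut edges: (3,4)

By max-flow min-cut theorem, max flow = min cut = 5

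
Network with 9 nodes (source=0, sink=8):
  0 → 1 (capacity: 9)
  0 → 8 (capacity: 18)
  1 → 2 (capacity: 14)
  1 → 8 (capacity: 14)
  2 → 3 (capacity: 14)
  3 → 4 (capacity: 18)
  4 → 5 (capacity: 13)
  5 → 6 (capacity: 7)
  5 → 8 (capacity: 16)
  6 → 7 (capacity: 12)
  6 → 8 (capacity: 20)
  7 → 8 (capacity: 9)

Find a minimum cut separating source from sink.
Min cut value = 27, edges: (0,1), (0,8)

Min cut value: 27
Partition: S = [0], T = [1, 2, 3, 4, 5, 6, 7, 8]
Cut edges: (0,1), (0,8)

By max-flow min-cut theorem, max flow = min cut = 27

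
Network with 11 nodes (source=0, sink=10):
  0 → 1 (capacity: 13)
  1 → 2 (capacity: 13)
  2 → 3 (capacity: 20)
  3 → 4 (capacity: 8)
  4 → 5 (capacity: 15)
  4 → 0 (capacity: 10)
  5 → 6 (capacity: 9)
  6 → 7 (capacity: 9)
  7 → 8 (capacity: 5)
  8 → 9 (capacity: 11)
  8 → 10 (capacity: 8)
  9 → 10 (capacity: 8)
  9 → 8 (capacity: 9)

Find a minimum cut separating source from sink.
Min cut value = 5, edges: (7,8)

Min cut value: 5
Partition: S = [0, 1, 2, 3, 4, 5, 6, 7], T = [8, 9, 10]
Cut edges: (7,8)

By max-flow min-cut theorem, max flow = min cut = 5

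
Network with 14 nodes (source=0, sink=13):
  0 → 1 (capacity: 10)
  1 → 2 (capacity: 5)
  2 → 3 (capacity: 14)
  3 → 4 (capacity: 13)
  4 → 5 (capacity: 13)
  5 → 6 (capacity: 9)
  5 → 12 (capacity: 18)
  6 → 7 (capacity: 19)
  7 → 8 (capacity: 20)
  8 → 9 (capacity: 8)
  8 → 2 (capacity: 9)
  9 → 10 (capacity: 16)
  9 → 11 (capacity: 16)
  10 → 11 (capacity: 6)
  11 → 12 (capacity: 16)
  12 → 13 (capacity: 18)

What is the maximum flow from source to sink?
Maximum flow = 5

Max flow: 5

Flow assignment:
  0 → 1: 5/10
  1 → 2: 5/5
  2 → 3: 5/14
  3 → 4: 5/13
  4 → 5: 5/13
  5 → 12: 5/18
  12 → 13: 5/18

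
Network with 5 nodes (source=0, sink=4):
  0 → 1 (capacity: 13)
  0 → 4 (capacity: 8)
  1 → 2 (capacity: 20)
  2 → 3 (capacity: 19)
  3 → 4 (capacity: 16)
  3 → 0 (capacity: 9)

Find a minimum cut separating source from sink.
Min cut value = 21, edges: (0,1), (0,4)

Min cut value: 21
Partition: S = [0], T = [1, 2, 3, 4]
Cut edges: (0,1), (0,4)

By max-flow min-cut theorem, max flow = min cut = 21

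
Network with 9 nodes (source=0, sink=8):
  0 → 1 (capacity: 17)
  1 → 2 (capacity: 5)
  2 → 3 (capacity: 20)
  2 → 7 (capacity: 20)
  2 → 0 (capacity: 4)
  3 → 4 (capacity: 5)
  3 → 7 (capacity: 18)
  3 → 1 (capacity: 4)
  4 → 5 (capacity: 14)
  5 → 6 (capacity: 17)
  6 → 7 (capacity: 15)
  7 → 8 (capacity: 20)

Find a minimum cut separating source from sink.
Min cut value = 5, edges: (1,2)

Min cut value: 5
Partition: S = [0, 1], T = [2, 3, 4, 5, 6, 7, 8]
Cut edges: (1,2)

By max-flow min-cut theorem, max flow = min cut = 5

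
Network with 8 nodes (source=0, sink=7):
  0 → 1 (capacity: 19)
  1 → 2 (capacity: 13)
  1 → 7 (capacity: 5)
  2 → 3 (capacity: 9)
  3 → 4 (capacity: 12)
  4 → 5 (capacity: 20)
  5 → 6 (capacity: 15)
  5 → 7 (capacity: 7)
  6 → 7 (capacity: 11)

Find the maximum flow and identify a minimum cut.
Max flow = 14, Min cut edges: (1,7), (2,3)

Maximum flow: 14
Minimum cut: (1,7), (2,3)
Partition: S = [0, 1, 2], T = [3, 4, 5, 6, 7]

Max-flow min-cut theorem verified: both equal 14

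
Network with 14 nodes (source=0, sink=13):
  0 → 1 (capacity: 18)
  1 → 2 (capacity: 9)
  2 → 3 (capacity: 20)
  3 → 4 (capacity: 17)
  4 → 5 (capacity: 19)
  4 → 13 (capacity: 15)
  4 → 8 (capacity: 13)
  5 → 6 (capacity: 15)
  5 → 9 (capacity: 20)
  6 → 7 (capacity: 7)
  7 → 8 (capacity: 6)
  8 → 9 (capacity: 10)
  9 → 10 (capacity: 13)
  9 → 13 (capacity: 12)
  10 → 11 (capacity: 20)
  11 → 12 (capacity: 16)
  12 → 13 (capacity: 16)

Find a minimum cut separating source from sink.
Min cut value = 9, edges: (1,2)

Min cut value: 9
Partition: S = [0, 1], T = [2, 3, 4, 5, 6, 7, 8, 9, 10, 11, 12, 13]
Cut edges: (1,2)

By max-flow min-cut theorem, max flow = min cut = 9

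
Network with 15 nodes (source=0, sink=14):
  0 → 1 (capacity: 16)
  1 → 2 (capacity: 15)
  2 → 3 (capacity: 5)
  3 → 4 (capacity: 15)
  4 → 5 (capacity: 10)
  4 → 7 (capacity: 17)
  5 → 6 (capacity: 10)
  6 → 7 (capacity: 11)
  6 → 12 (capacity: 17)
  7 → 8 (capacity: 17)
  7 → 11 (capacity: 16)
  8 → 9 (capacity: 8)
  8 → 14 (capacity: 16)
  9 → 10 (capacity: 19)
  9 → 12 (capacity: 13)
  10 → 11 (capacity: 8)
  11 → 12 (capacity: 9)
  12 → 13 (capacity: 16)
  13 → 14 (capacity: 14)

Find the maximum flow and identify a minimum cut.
Max flow = 5, Min cut edges: (2,3)

Maximum flow: 5
Minimum cut: (2,3)
Partition: S = [0, 1, 2], T = [3, 4, 5, 6, 7, 8, 9, 10, 11, 12, 13, 14]

Max-flow min-cut theorem verified: both equal 5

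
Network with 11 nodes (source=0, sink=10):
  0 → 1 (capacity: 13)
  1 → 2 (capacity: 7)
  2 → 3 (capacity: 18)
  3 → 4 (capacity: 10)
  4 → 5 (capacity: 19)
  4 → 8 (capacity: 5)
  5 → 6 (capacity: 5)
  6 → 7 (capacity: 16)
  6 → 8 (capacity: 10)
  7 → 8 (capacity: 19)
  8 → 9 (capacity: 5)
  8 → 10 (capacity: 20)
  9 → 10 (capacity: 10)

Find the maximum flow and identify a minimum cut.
Max flow = 7, Min cut edges: (1,2)

Maximum flow: 7
Minimum cut: (1,2)
Partition: S = [0, 1], T = [2, 3, 4, 5, 6, 7, 8, 9, 10]

Max-flow min-cut theorem verified: both equal 7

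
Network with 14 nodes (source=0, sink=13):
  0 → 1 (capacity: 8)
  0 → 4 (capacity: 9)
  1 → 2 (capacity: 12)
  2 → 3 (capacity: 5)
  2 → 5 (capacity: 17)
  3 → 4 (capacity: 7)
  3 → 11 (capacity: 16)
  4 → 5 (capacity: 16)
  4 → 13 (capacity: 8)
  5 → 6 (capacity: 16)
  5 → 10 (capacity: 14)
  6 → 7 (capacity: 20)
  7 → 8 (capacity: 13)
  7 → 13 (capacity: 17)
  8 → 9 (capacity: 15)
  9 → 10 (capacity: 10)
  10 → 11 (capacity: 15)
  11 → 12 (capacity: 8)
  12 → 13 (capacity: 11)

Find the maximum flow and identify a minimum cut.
Max flow = 17, Min cut edges: (0,1), (0,4)

Maximum flow: 17
Minimum cut: (0,1), (0,4)
Partition: S = [0], T = [1, 2, 3, 4, 5, 6, 7, 8, 9, 10, 11, 12, 13]

Max-flow min-cut theorem verified: both equal 17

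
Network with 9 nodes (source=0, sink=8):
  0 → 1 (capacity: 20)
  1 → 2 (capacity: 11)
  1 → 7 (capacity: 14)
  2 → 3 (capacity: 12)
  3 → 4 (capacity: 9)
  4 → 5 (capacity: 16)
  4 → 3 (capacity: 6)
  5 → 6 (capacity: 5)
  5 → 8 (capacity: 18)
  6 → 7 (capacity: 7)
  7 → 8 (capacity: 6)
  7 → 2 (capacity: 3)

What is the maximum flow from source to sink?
Maximum flow = 15

Max flow: 15

Flow assignment:
  0 → 1: 15/20
  1 → 2: 6/11
  1 → 7: 9/14
  2 → 3: 9/12
  3 → 4: 9/9
  4 → 5: 9/16
  5 → 8: 9/18
  7 → 8: 6/6
  7 → 2: 3/3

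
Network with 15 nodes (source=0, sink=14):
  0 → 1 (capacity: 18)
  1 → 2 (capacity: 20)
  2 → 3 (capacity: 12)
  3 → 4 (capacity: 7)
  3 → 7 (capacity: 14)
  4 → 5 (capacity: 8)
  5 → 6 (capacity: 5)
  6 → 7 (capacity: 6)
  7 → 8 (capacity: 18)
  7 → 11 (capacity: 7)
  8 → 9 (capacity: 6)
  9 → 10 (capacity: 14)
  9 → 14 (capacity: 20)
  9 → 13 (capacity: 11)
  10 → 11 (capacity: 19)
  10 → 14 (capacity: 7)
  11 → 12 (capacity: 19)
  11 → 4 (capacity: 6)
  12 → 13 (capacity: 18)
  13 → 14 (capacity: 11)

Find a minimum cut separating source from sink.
Min cut value = 12, edges: (2,3)

Min cut value: 12
Partition: S = [0, 1, 2], T = [3, 4, 5, 6, 7, 8, 9, 10, 11, 12, 13, 14]
Cut edges: (2,3)

By max-flow min-cut theorem, max flow = min cut = 12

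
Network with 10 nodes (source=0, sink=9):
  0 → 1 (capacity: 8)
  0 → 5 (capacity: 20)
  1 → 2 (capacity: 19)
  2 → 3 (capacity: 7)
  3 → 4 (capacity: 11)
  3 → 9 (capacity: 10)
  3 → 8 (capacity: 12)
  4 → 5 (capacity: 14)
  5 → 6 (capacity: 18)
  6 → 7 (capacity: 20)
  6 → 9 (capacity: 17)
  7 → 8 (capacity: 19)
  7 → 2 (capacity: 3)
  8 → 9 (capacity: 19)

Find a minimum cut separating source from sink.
Min cut value = 25, edges: (2,3), (5,6)

Min cut value: 25
Partition: S = [0, 1, 2, 4, 5], T = [3, 6, 7, 8, 9]
Cut edges: (2,3), (5,6)

By max-flow min-cut theorem, max flow = min cut = 25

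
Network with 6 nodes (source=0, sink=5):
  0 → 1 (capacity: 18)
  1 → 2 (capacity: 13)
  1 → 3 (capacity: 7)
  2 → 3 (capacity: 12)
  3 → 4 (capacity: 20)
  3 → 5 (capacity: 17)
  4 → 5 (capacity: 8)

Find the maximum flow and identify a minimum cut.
Max flow = 18, Min cut edges: (0,1)

Maximum flow: 18
Minimum cut: (0,1)
Partition: S = [0], T = [1, 2, 3, 4, 5]

Max-flow min-cut theorem verified: both equal 18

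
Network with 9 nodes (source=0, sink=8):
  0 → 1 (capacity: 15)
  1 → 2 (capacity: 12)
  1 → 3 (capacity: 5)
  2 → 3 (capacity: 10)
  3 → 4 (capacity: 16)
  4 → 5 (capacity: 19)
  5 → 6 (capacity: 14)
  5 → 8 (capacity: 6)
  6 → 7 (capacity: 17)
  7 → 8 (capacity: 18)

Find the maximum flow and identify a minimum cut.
Max flow = 15, Min cut edges: (1,3), (2,3)

Maximum flow: 15
Minimum cut: (1,3), (2,3)
Partition: S = [0, 1, 2], T = [3, 4, 5, 6, 7, 8]

Max-flow min-cut theorem verified: both equal 15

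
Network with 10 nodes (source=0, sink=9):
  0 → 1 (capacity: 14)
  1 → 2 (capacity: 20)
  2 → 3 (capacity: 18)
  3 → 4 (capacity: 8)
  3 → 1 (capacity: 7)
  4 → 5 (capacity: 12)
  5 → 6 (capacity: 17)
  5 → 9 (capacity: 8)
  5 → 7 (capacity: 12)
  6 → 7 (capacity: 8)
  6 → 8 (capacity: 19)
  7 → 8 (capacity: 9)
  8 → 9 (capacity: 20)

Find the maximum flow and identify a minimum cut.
Max flow = 8, Min cut edges: (3,4)

Maximum flow: 8
Minimum cut: (3,4)
Partition: S = [0, 1, 2, 3], T = [4, 5, 6, 7, 8, 9]

Max-flow min-cut theorem verified: both equal 8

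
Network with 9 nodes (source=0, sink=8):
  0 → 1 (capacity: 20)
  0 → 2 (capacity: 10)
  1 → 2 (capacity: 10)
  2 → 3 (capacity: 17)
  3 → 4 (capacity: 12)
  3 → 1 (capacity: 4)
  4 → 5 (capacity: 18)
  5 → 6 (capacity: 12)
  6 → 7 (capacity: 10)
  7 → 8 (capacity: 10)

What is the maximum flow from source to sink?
Maximum flow = 10

Max flow: 10

Flow assignment:
  0 → 1: 10/20
  1 → 2: 10/10
  2 → 3: 10/17
  3 → 4: 10/12
  4 → 5: 10/18
  5 → 6: 10/12
  6 → 7: 10/10
  7 → 8: 10/10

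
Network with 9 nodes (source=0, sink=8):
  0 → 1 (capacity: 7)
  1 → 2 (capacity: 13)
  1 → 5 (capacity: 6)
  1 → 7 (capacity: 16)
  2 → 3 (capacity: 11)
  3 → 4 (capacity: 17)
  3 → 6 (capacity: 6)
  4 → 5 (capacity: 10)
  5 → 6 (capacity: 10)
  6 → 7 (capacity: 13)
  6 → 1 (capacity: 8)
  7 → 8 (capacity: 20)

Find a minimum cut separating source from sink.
Min cut value = 7, edges: (0,1)

Min cut value: 7
Partition: S = [0], T = [1, 2, 3, 4, 5, 6, 7, 8]
Cut edges: (0,1)

By max-flow min-cut theorem, max flow = min cut = 7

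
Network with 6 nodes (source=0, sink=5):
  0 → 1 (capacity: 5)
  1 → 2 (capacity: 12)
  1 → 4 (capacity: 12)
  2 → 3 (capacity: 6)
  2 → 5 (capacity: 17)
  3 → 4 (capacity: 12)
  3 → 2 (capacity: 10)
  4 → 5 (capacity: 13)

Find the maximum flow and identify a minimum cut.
Max flow = 5, Min cut edges: (0,1)

Maximum flow: 5
Minimum cut: (0,1)
Partition: S = [0], T = [1, 2, 3, 4, 5]

Max-flow min-cut theorem verified: both equal 5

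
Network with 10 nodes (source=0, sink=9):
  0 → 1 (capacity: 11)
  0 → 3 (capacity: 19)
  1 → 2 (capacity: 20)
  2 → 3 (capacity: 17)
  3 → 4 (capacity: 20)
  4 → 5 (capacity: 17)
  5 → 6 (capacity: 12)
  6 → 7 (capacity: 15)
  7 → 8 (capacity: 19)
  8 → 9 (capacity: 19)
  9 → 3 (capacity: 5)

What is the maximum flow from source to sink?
Maximum flow = 12

Max flow: 12

Flow assignment:
  0 → 1: 11/11
  0 → 3: 1/19
  1 → 2: 11/20
  2 → 3: 11/17
  3 → 4: 12/20
  4 → 5: 12/17
  5 → 6: 12/12
  6 → 7: 12/15
  7 → 8: 12/19
  8 → 9: 12/19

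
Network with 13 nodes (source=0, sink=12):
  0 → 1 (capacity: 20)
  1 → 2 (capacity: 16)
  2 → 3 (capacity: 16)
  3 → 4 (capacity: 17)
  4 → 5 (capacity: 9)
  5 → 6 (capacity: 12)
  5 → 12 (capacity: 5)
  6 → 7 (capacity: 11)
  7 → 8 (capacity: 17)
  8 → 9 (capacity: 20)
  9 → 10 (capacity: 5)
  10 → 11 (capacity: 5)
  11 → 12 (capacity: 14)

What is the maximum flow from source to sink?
Maximum flow = 9

Max flow: 9

Flow assignment:
  0 → 1: 9/20
  1 → 2: 9/16
  2 → 3: 9/16
  3 → 4: 9/17
  4 → 5: 9/9
  5 → 6: 4/12
  5 → 12: 5/5
  6 → 7: 4/11
  7 → 8: 4/17
  8 → 9: 4/20
  9 → 10: 4/5
  10 → 11: 4/5
  11 → 12: 4/14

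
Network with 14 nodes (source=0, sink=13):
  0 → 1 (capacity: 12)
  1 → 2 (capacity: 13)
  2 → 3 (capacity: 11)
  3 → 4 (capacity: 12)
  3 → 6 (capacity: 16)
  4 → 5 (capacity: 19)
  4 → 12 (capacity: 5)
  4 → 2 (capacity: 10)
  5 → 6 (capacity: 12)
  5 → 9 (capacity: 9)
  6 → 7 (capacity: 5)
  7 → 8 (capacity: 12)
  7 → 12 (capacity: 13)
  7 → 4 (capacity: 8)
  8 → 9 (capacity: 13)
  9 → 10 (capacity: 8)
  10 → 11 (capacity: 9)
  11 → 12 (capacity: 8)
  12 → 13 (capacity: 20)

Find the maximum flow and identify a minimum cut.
Max flow = 11, Min cut edges: (2,3)

Maximum flow: 11
Minimum cut: (2,3)
Partition: S = [0, 1, 2], T = [3, 4, 5, 6, 7, 8, 9, 10, 11, 12, 13]

Max-flow min-cut theorem verified: both equal 11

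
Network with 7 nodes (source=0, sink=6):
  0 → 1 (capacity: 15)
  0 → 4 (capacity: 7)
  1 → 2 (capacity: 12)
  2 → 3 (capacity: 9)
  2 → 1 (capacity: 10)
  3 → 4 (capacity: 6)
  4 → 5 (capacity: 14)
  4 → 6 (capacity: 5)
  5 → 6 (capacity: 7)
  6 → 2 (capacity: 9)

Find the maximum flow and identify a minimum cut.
Max flow = 12, Min cut edges: (4,6), (5,6)

Maximum flow: 12
Minimum cut: (4,6), (5,6)
Partition: S = [0, 1, 2, 3, 4, 5], T = [6]

Max-flow min-cut theorem verified: both equal 12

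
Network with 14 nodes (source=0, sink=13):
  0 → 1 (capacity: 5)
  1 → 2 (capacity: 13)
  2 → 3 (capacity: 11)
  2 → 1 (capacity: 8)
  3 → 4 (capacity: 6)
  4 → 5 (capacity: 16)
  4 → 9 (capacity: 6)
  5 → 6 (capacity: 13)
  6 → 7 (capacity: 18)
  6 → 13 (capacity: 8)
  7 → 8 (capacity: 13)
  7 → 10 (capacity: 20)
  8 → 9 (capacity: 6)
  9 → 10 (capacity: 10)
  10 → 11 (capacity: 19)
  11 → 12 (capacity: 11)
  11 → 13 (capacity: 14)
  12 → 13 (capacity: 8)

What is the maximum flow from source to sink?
Maximum flow = 5

Max flow: 5

Flow assignment:
  0 → 1: 5/5
  1 → 2: 5/13
  2 → 3: 5/11
  3 → 4: 5/6
  4 → 5: 5/16
  5 → 6: 5/13
  6 → 13: 5/8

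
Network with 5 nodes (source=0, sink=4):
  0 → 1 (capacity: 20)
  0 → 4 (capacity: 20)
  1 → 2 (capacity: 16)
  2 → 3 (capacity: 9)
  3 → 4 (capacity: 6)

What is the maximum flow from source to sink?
Maximum flow = 26

Max flow: 26

Flow assignment:
  0 → 1: 6/20
  0 → 4: 20/20
  1 → 2: 6/16
  2 → 3: 6/9
  3 → 4: 6/6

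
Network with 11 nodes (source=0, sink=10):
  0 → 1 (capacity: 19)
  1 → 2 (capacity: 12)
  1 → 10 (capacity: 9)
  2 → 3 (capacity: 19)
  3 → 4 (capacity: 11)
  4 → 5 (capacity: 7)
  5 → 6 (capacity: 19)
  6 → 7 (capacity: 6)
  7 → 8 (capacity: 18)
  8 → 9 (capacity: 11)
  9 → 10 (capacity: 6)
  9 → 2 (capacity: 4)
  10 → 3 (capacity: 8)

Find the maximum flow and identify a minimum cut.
Max flow = 15, Min cut edges: (1,10), (9,10)

Maximum flow: 15
Minimum cut: (1,10), (9,10)
Partition: S = [0, 1, 2, 3, 4, 5, 6, 7, 8, 9], T = [10]

Max-flow min-cut theorem verified: both equal 15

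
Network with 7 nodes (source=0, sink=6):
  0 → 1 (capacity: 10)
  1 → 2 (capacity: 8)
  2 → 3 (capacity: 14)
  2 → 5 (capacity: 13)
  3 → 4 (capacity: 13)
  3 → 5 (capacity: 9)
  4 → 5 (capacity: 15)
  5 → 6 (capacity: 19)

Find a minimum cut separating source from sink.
Min cut value = 8, edges: (1,2)

Min cut value: 8
Partition: S = [0, 1], T = [2, 3, 4, 5, 6]
Cut edges: (1,2)

By max-flow min-cut theorem, max flow = min cut = 8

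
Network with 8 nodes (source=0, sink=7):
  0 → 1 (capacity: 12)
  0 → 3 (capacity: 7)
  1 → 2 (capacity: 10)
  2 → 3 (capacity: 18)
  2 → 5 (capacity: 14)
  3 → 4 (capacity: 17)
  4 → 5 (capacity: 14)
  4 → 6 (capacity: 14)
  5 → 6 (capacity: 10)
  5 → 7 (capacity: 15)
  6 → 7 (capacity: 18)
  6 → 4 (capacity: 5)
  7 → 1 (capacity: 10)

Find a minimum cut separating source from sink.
Min cut value = 17, edges: (0,3), (1,2)

Min cut value: 17
Partition: S = [0, 1], T = [2, 3, 4, 5, 6, 7]
Cut edges: (0,3), (1,2)

By max-flow min-cut theorem, max flow = min cut = 17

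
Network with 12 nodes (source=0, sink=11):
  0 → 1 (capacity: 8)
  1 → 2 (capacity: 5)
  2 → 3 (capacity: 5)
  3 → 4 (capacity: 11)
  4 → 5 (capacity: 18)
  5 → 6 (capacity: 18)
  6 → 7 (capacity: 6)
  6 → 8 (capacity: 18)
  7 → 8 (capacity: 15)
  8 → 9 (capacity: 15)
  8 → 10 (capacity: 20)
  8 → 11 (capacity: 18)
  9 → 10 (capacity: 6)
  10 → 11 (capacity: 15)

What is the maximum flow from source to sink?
Maximum flow = 5

Max flow: 5

Flow assignment:
  0 → 1: 5/8
  1 → 2: 5/5
  2 → 3: 5/5
  3 → 4: 5/11
  4 → 5: 5/18
  5 → 6: 5/18
  6 → 8: 5/18
  8 → 11: 5/18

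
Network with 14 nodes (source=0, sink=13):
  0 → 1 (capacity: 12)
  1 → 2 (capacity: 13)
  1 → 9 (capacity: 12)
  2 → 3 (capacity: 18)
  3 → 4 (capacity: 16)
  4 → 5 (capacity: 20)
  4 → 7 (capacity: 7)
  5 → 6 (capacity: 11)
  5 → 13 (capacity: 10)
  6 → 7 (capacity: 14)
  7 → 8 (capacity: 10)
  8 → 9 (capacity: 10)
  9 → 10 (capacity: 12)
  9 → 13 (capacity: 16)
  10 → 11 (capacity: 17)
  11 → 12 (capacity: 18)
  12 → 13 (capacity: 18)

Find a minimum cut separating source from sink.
Min cut value = 12, edges: (0,1)

Min cut value: 12
Partition: S = [0], T = [1, 2, 3, 4, 5, 6, 7, 8, 9, 10, 11, 12, 13]
Cut edges: (0,1)

By max-flow min-cut theorem, max flow = min cut = 12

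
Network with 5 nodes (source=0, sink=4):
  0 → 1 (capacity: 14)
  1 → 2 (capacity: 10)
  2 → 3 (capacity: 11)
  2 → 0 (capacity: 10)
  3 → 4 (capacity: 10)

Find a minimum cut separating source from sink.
Min cut value = 10, edges: (3,4)

Min cut value: 10
Partition: S = [0, 1, 2, 3], T = [4]
Cut edges: (3,4)

By max-flow min-cut theorem, max flow = min cut = 10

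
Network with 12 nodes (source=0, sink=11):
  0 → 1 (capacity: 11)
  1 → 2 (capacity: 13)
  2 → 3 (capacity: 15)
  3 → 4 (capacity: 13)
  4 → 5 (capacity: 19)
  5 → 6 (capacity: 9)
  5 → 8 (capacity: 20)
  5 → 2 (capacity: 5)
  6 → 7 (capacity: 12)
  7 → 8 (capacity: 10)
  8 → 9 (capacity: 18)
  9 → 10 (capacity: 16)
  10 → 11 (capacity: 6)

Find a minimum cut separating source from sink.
Min cut value = 6, edges: (10,11)

Min cut value: 6
Partition: S = [0, 1, 2, 3, 4, 5, 6, 7, 8, 9, 10], T = [11]
Cut edges: (10,11)

By max-flow min-cut theorem, max flow = min cut = 6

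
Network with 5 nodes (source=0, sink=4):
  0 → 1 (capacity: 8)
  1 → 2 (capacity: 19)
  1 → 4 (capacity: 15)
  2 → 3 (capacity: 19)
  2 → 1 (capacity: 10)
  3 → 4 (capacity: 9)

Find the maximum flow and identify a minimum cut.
Max flow = 8, Min cut edges: (0,1)

Maximum flow: 8
Minimum cut: (0,1)
Partition: S = [0], T = [1, 2, 3, 4]

Max-flow min-cut theorem verified: both equal 8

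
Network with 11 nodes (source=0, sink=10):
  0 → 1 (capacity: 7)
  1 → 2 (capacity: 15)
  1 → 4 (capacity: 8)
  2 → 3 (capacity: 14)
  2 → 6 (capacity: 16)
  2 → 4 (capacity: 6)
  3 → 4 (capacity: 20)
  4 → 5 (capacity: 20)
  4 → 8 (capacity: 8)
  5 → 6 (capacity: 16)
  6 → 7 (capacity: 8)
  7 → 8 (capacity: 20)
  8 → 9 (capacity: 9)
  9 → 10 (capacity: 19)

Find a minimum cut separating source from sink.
Min cut value = 7, edges: (0,1)

Min cut value: 7
Partition: S = [0], T = [1, 2, 3, 4, 5, 6, 7, 8, 9, 10]
Cut edges: (0,1)

By max-flow min-cut theorem, max flow = min cut = 7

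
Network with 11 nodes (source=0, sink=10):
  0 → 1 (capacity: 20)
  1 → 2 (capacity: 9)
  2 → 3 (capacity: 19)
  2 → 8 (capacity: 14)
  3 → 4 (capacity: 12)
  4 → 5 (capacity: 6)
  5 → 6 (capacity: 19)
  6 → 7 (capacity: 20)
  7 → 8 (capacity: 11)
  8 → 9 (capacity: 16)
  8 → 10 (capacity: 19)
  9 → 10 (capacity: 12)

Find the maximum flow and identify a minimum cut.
Max flow = 9, Min cut edges: (1,2)

Maximum flow: 9
Minimum cut: (1,2)
Partition: S = [0, 1], T = [2, 3, 4, 5, 6, 7, 8, 9, 10]

Max-flow min-cut theorem verified: both equal 9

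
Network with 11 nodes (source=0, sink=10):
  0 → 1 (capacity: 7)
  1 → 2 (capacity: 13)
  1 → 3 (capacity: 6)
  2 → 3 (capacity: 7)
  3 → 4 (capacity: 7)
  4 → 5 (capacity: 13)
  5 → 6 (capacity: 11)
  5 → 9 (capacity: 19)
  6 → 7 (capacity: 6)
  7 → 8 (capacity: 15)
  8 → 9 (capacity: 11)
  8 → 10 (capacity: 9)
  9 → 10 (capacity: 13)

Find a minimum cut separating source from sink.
Min cut value = 7, edges: (3,4)

Min cut value: 7
Partition: S = [0, 1, 2, 3], T = [4, 5, 6, 7, 8, 9, 10]
Cut edges: (3,4)

By max-flow min-cut theorem, max flow = min cut = 7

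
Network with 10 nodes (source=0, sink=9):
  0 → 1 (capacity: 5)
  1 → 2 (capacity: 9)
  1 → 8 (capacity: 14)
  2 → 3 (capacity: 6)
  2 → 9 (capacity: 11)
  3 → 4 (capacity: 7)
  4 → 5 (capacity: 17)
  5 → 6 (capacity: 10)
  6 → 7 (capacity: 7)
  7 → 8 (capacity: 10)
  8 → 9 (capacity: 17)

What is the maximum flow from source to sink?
Maximum flow = 5

Max flow: 5

Flow assignment:
  0 → 1: 5/5
  1 → 2: 5/9
  2 → 9: 5/11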